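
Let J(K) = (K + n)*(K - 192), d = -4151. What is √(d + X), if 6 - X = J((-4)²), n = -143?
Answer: I*√26497 ≈ 162.78*I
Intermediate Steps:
J(K) = (-192 + K)*(-143 + K) (J(K) = (K - 143)*(K - 192) = (-143 + K)*(-192 + K) = (-192 + K)*(-143 + K))
X = -22346 (X = 6 - (27456 + ((-4)²)² - 335*(-4)²) = 6 - (27456 + 16² - 335*16) = 6 - (27456 + 256 - 5360) = 6 - 1*22352 = 6 - 22352 = -22346)
√(d + X) = √(-4151 - 22346) = √(-26497) = I*√26497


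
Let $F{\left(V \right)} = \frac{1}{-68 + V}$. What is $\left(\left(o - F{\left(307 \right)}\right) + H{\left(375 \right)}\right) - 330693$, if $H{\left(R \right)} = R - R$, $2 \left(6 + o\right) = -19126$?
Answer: $- \frac{81322619}{239} \approx -3.4026 \cdot 10^{5}$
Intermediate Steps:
$o = -9569$ ($o = -6 + \frac{1}{2} \left(-19126\right) = -6 - 9563 = -9569$)
$H{\left(R \right)} = 0$
$\left(\left(o - F{\left(307 \right)}\right) + H{\left(375 \right)}\right) - 330693 = \left(\left(-9569 - \frac{1}{-68 + 307}\right) + 0\right) - 330693 = \left(\left(-9569 - \frac{1}{239}\right) + 0\right) - 330693 = \left(- \frac{2286992}{239} + 0\right) - 330693 = - \frac{2286992}{239} - 330693 = - \frac{81322619}{239}$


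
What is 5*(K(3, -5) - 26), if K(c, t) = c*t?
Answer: -205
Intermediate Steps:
5*(K(3, -5) - 26) = 5*(3*(-5) - 26) = 5*(-15 - 26) = 5*(-41) = -205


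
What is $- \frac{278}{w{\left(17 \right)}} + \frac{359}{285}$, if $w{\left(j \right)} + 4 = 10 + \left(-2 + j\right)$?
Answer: $- \frac{23897}{1995} \approx -11.978$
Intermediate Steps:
$w{\left(j \right)} = 4 + j$ ($w{\left(j \right)} = -4 + \left(10 + \left(-2 + j\right)\right) = -4 + \left(8 + j\right) = 4 + j$)
$- \frac{278}{w{\left(17 \right)}} + \frac{359}{285} = - \frac{278}{4 + 17} + \frac{359}{285} = - \frac{278}{21} + 359 \cdot \frac{1}{285} = \left(-278\right) \frac{1}{21} + \frac{359}{285} = - \frac{278}{21} + \frac{359}{285} = - \frac{23897}{1995}$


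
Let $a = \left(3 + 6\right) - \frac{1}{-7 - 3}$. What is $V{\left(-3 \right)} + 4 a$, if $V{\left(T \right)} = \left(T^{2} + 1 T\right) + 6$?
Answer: $\frac{242}{5} \approx 48.4$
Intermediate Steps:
$V{\left(T \right)} = 6 + T + T^{2}$ ($V{\left(T \right)} = \left(T^{2} + T\right) + 6 = \left(T + T^{2}\right) + 6 = 6 + T + T^{2}$)
$a = \frac{91}{10}$ ($a = 9 - \frac{1}{-10} = 9 - - \frac{1}{10} = 9 + \frac{1}{10} = \frac{91}{10} \approx 9.1$)
$V{\left(-3 \right)} + 4 a = \left(6 - 3 + \left(-3\right)^{2}\right) + 4 \cdot \frac{91}{10} = \left(6 - 3 + 9\right) + \frac{182}{5} = 12 + \frac{182}{5} = \frac{242}{5}$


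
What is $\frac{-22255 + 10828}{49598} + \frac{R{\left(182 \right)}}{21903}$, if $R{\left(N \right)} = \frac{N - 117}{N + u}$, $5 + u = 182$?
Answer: $- \frac{89849299709}{389997852846} \approx -0.23038$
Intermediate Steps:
$u = 177$ ($u = -5 + 182 = 177$)
$R{\left(N \right)} = \frac{-117 + N}{177 + N}$ ($R{\left(N \right)} = \frac{N - 117}{N + 177} = \frac{-117 + N}{177 + N}$)
$\frac{-22255 + 10828}{49598} + \frac{R{\left(182 \right)}}{21903} = \frac{-22255 + 10828}{49598} + \frac{\frac{1}{177 + 182} \left(-117 + 182\right)}{21903} = \left(-11427\right) \frac{1}{49598} + \frac{1}{359} \cdot 65 \cdot \frac{1}{21903} = - \frac{11427}{49598} + \frac{1}{359} \cdot 65 \cdot \frac{1}{21903} = - \frac{11427}{49598} + \frac{65}{359} \cdot \frac{1}{21903} = - \frac{11427}{49598} + \frac{65}{7863177} = - \frac{89849299709}{389997852846}$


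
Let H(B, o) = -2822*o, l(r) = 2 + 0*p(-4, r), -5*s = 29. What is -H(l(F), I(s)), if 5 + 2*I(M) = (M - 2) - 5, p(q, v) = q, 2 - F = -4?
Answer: -125579/5 ≈ -25116.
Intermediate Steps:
F = 6 (F = 2 - 1*(-4) = 2 + 4 = 6)
s = -29/5 (s = -⅕*29 = -29/5 ≈ -5.8000)
I(M) = -6 + M/2 (I(M) = -5/2 + ((M - 2) - 5)/2 = -5/2 + ((-2 + M) - 5)/2 = -5/2 + (-7 + M)/2 = -5/2 + (-7/2 + M/2) = -6 + M/2)
l(r) = 2 (l(r) = 2 + 0*(-4) = 2 + 0 = 2)
-H(l(F), I(s)) = -(-2822)*(-6 + (½)*(-29/5)) = -(-2822)*(-6 - 29/10) = -(-2822)*(-89)/10 = -1*125579/5 = -125579/5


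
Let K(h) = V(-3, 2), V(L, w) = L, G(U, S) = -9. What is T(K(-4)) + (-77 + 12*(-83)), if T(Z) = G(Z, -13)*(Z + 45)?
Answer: -1451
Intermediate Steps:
K(h) = -3
T(Z) = -405 - 9*Z (T(Z) = -9*(Z + 45) = -9*(45 + Z) = -405 - 9*Z)
T(K(-4)) + (-77 + 12*(-83)) = (-405 - 9*(-3)) + (-77 + 12*(-83)) = (-405 + 27) + (-77 - 996) = -378 - 1073 = -1451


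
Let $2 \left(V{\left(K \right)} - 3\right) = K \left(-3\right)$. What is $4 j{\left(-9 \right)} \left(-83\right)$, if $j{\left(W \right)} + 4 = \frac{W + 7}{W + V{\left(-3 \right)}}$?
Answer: $\frac{2656}{3} \approx 885.33$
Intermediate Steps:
$V{\left(K \right)} = 3 - \frac{3 K}{2}$ ($V{\left(K \right)} = 3 + \frac{K \left(-3\right)}{2} = 3 + \frac{\left(-3\right) K}{2} = 3 - \frac{3 K}{2}$)
$j{\left(W \right)} = -4 + \frac{7 + W}{\frac{15}{2} + W}$ ($j{\left(W \right)} = -4 + \frac{W + 7}{W + \left(3 - - \frac{9}{2}\right)} = -4 + \frac{7 + W}{W + \left(3 + \frac{9}{2}\right)} = -4 + \frac{7 + W}{W + \frac{15}{2}} = -4 + \frac{7 + W}{\frac{15}{2} + W}$)
$4 j{\left(-9 \right)} \left(-83\right) = 4 \frac{2 \left(-23 - -27\right)}{15 + 2 \left(-9\right)} \left(-83\right) = 4 \frac{2 \left(-23 + 27\right)}{15 - 18} \left(-83\right) = 4 \cdot 2 \frac{1}{-3} \cdot 4 \left(-83\right) = 4 \cdot 2 \left(- \frac{1}{3}\right) 4 \left(-83\right) = 4 \left(- \frac{8}{3}\right) \left(-83\right) = \left(- \frac{32}{3}\right) \left(-83\right) = \frac{2656}{3}$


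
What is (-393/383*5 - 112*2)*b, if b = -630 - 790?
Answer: 124614940/383 ≈ 3.2537e+5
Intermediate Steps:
b = -1420
(-393/383*5 - 112*2)*b = (-393/383*5 - 112*2)*(-1420) = (-393*1/383*5 - 224)*(-1420) = (-393/383*5 - 224)*(-1420) = (-1965/383 - 224)*(-1420) = -87757/383*(-1420) = 124614940/383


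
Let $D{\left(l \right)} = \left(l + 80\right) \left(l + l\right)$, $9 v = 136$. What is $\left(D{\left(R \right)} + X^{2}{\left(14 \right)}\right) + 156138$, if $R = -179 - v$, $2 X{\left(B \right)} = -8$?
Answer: $\frac{16236812}{81} \approx 2.0045 \cdot 10^{5}$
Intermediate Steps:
$v = \frac{136}{9}$ ($v = \frac{1}{9} \cdot 136 = \frac{136}{9} \approx 15.111$)
$X{\left(B \right)} = -4$ ($X{\left(B \right)} = \frac{1}{2} \left(-8\right) = -4$)
$R = - \frac{1747}{9}$ ($R = -179 - \frac{136}{9} = - \frac{1747}{9} \approx -194.11$)
$D{\left(l \right)} = 2 l \left(80 + l\right)$ ($D{\left(l \right)} = \left(80 + l\right) 2 l = 2 l \left(80 + l\right)$)
$\left(D{\left(R \right)} + X^{2}{\left(14 \right)}\right) + 156138 = \left(2 \left(- \frac{1747}{9}\right) \left(80 - \frac{1747}{9}\right) + \left(-4\right)^{2}\right) + 156138 = \left(2 \left(- \frac{1747}{9}\right) \left(- \frac{1027}{9}\right) + 16\right) + 156138 = \left(\frac{3588338}{81} + 16\right) + 156138 = \frac{3589634}{81} + 156138 = \frac{16236812}{81}$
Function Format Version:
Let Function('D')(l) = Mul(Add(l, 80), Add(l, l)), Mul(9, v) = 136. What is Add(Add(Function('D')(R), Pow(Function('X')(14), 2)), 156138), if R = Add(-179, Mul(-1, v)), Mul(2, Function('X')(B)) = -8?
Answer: Rational(16236812, 81) ≈ 2.0045e+5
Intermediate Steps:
v = Rational(136, 9) (v = Mul(Rational(1, 9), 136) = Rational(136, 9) ≈ 15.111)
Function('X')(B) = -4 (Function('X')(B) = Mul(Rational(1, 2), -8) = -4)
R = Rational(-1747, 9) (R = Add(-179, Mul(-1, Rational(136, 9))) = Add(-179, Rational(-136, 9)) = Rational(-1747, 9) ≈ -194.11)
Function('D')(l) = Mul(2, l, Add(80, l)) (Function('D')(l) = Mul(Add(80, l), Mul(2, l)) = Mul(2, l, Add(80, l)))
Add(Add(Function('D')(R), Pow(Function('X')(14), 2)), 156138) = Add(Add(Mul(2, Rational(-1747, 9), Add(80, Rational(-1747, 9))), Pow(-4, 2)), 156138) = Add(Add(Mul(2, Rational(-1747, 9), Rational(-1027, 9)), 16), 156138) = Add(Add(Rational(3588338, 81), 16), 156138) = Add(Rational(3589634, 81), 156138) = Rational(16236812, 81)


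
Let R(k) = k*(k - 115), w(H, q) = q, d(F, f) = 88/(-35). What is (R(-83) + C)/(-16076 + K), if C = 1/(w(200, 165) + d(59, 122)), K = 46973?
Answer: 93460193/175711239 ≈ 0.53190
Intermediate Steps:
d(F, f) = -88/35 (d(F, f) = 88*(-1/35) = -88/35)
R(k) = k*(-115 + k)
C = 35/5687 (C = 1/(165 - 88/35) = 1/(5687/35) = 35/5687 ≈ 0.0061544)
(R(-83) + C)/(-16076 + K) = (-83*(-115 - 83) + 35/5687)/(-16076 + 46973) = (-83*(-198) + 35/5687)/30897 = (16434 + 35/5687)*(1/30897) = (93460193/5687)*(1/30897) = 93460193/175711239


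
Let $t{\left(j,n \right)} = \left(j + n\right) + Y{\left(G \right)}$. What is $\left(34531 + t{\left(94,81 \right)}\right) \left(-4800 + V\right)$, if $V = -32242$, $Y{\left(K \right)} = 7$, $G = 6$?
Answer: $-1285838946$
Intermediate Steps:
$t{\left(j,n \right)} = 7 + j + n$ ($t{\left(j,n \right)} = \left(j + n\right) + 7 = 7 + j + n$)
$\left(34531 + t{\left(94,81 \right)}\right) \left(-4800 + V\right) = \left(34531 + \left(7 + 94 + 81\right)\right) \left(-4800 - 32242\right) = \left(34531 + 182\right) \left(-37042\right) = 34713 \left(-37042\right) = -1285838946$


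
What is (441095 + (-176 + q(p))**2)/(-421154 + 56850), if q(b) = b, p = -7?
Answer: -59323/45538 ≈ -1.3027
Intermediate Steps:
(441095 + (-176 + q(p))**2)/(-421154 + 56850) = (441095 + (-176 - 7)**2)/(-421154 + 56850) = (441095 + (-183)**2)/(-364304) = (441095 + 33489)*(-1/364304) = 474584*(-1/364304) = -59323/45538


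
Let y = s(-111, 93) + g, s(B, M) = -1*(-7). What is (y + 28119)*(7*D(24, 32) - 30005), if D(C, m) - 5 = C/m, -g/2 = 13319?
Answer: -44587548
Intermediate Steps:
g = -26638 (g = -2*13319 = -26638)
D(C, m) = 5 + C/m
s(B, M) = 7
y = -26631 (y = 7 - 26638 = -26631)
(y + 28119)*(7*D(24, 32) - 30005) = (-26631 + 28119)*(7*(5 + 24/32) - 30005) = 1488*(7*(5 + 24*(1/32)) - 30005) = 1488*(7*(5 + ¾) - 30005) = 1488*(7*(23/4) - 30005) = 1488*(161/4 - 30005) = 1488*(-119859/4) = -44587548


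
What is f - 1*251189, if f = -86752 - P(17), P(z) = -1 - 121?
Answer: -337819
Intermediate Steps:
P(z) = -122
f = -86630 (f = -86752 - 1*(-122) = -86752 + 122 = -86630)
f - 1*251189 = -86630 - 1*251189 = -86630 - 251189 = -337819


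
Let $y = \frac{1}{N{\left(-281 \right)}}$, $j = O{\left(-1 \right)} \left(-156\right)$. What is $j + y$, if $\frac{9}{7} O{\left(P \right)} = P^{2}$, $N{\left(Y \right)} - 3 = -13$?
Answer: $- \frac{3643}{30} \approx -121.43$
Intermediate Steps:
$N{\left(Y \right)} = -10$ ($N{\left(Y \right)} = 3 - 13 = -10$)
$O{\left(P \right)} = \frac{7 P^{2}}{9}$
$j = - \frac{364}{3}$ ($j = \frac{7 \left(-1\right)^{2}}{9} \left(-156\right) = \frac{7}{9} \cdot 1 \left(-156\right) = \frac{7}{9} \left(-156\right) = - \frac{364}{3} \approx -121.33$)
$y = - \frac{1}{10}$ ($y = \frac{1}{-10} = - \frac{1}{10} \approx -0.1$)
$j + y = - \frac{364}{3} - \frac{1}{10} = - \frac{3643}{30}$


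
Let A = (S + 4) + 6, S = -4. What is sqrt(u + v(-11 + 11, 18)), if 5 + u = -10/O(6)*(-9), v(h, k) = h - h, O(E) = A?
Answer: sqrt(10) ≈ 3.1623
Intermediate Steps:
A = 6 (A = (-4 + 4) + 6 = 0 + 6 = 6)
O(E) = 6
v(h, k) = 0
u = 10 (u = -5 - 10/6*(-9) = -5 - 10*1/6*(-9) = -5 - 5/3*(-9) = -5 + 15 = 10)
sqrt(u + v(-11 + 11, 18)) = sqrt(10 + 0) = sqrt(10)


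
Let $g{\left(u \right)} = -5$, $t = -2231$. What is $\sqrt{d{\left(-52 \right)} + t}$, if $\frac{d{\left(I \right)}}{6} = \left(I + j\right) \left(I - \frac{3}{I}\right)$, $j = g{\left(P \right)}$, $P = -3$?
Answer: $\frac{\sqrt{10500490}}{26} \approx 124.63$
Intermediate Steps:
$j = -5$
$d{\left(I \right)} = 6 \left(-5 + I\right) \left(I - \frac{3}{I}\right)$ ($d{\left(I \right)} = 6 \left(I - 5\right) \left(I - \frac{3}{I}\right) = 6 \left(-5 + I\right) \left(I - \frac{3}{I}\right)$)
$\sqrt{d{\left(-52 \right)} + t} = \sqrt{\left(-18 - -1560 + 6 \left(-52\right)^{2} + \frac{90}{-52}\right) - 2231} = \sqrt{\left(-18 + 1560 + 6 \cdot 2704 + 90 \left(- \frac{1}{52}\right)\right) - 2231} = \sqrt{\left(-18 + 1560 + 16224 - \frac{45}{26}\right) - 2231} = \sqrt{\frac{461871}{26} - 2231} = \sqrt{\frac{403865}{26}} = \frac{\sqrt{10500490}}{26}$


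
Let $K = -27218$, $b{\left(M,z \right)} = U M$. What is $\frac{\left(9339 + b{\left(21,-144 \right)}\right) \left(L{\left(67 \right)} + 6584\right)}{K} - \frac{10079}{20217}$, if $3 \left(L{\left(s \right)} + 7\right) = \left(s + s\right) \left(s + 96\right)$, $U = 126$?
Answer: $- \frac{3357997287517}{550266306} \approx -6102.5$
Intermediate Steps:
$L{\left(s \right)} = -7 + \frac{2 s \left(96 + s\right)}{3}$ ($L{\left(s \right)} = -7 + \frac{\left(s + s\right) \left(s + 96\right)}{3} = -7 + \frac{2 s \left(96 + s\right)}{3}$)
$b{\left(M,z \right)} = 126 M$
$\frac{\left(9339 + b{\left(21,-144 \right)}\right) \left(L{\left(67 \right)} + 6584\right)}{K} - \frac{10079}{20217} = \frac{\left(9339 + 126 \cdot 21\right) \left(\left(-7 + 64 \cdot 67 + \frac{2 \cdot 67^{2}}{3}\right) + 6584\right)}{-27218} - \frac{10079}{20217} = \left(9339 + 2646\right) \left(\left(-7 + 4288 + \frac{2}{3} \cdot 4489\right) + 6584\right) \left(- \frac{1}{27218}\right) - \frac{10079}{20217} = 11985 \left(\left(-7 + 4288 + \frac{8978}{3}\right) + 6584\right) \left(- \frac{1}{27218}\right) - \frac{10079}{20217} = 11985 \left(\frac{21821}{3} + 6584\right) \left(- \frac{1}{27218}\right) - \frac{10079}{20217} = 11985 \cdot \frac{41573}{3} \left(- \frac{1}{27218}\right) - \frac{10079}{20217} = 166084135 \left(- \frac{1}{27218}\right) - \frac{10079}{20217} = - \frac{166084135}{27218} - \frac{10079}{20217} = - \frac{3357997287517}{550266306}$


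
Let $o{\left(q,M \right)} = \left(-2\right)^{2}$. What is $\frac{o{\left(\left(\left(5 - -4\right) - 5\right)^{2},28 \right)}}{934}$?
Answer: $\frac{2}{467} \approx 0.0042827$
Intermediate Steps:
$o{\left(q,M \right)} = 4$
$\frac{o{\left(\left(\left(5 - -4\right) - 5\right)^{2},28 \right)}}{934} = \frac{4}{934} = 4 \cdot \frac{1}{934} = \frac{2}{467}$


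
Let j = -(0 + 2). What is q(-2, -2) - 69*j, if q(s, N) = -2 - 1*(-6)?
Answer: 142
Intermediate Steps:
j = -2 (j = -1*2 = -2)
q(s, N) = 4 (q(s, N) = -2 + 6 = 4)
q(-2, -2) - 69*j = 4 - 69*(-2) = 4 + 138 = 142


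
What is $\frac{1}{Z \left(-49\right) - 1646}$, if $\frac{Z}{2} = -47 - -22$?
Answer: $\frac{1}{804} \approx 0.0012438$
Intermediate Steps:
$Z = -50$ ($Z = 2 \left(-47 - -22\right) = 2 \left(-47 + 22\right) = 2 \left(-25\right) = -50$)
$\frac{1}{Z \left(-49\right) - 1646} = \frac{1}{\left(-50\right) \left(-49\right) - 1646} = \frac{1}{2450 - 1646} = \frac{1}{804}$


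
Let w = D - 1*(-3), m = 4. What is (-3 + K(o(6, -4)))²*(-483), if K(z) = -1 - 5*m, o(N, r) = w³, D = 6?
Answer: -278208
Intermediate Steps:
w = 9 (w = 6 - 1*(-3) = 6 + 3 = 9)
o(N, r) = 729 (o(N, r) = 9³ = 729)
K(z) = -21 (K(z) = -1 - 5*4 = -1 - 20 = -21)
(-3 + K(o(6, -4)))²*(-483) = (-3 - 21)²*(-483) = (-24)²*(-483) = 576*(-483) = -278208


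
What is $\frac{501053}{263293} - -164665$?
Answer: $\frac{43355642898}{263293} \approx 1.6467 \cdot 10^{5}$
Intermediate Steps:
$\frac{501053}{263293} - -164665 = 501053 \cdot \frac{1}{263293} + 164665 = \frac{501053}{263293} + 164665 = \frac{43355642898}{263293}$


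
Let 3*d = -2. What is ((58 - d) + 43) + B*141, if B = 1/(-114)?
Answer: 11449/114 ≈ 100.43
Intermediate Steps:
d = -⅔ (d = (⅓)*(-2) = -⅔ ≈ -0.66667)
B = -1/114 ≈ -0.0087719
((58 - d) + 43) + B*141 = ((58 - 1*(-⅔)) + 43) - 1/114*141 = ((58 + ⅔) + 43) - 47/38 = (176/3 + 43) - 47/38 = 305/3 - 47/38 = 11449/114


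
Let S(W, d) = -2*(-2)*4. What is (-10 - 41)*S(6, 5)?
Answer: -816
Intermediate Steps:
S(W, d) = 16 (S(W, d) = 4*4 = 16)
(-10 - 41)*S(6, 5) = (-10 - 41)*16 = -51*16 = -816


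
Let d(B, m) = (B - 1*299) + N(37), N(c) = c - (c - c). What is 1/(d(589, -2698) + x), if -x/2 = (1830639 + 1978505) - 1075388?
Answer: -1/5467185 ≈ -1.8291e-7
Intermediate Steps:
N(c) = c (N(c) = c - 1*0 = c + 0 = c)
x = -5467512 (x = -2*((1830639 + 1978505) - 1075388) = -2*(3809144 - 1075388) = -2*2733756 = -5467512)
d(B, m) = -262 + B (d(B, m) = (B - 1*299) + 37 = (B - 299) + 37 = (-299 + B) + 37 = -262 + B)
1/(d(589, -2698) + x) = 1/((-262 + 589) - 5467512) = 1/(327 - 5467512) = 1/(-5467185) = -1/5467185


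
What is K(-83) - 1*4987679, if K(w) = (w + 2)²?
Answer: -4981118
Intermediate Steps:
K(w) = (2 + w)²
K(-83) - 1*4987679 = (2 - 83)² - 1*4987679 = (-81)² - 4987679 = 6561 - 4987679 = -4981118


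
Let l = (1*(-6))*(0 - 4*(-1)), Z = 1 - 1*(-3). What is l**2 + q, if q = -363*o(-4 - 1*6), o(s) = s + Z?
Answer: 2754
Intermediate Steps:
Z = 4 (Z = 1 + 3 = 4)
o(s) = 4 + s (o(s) = s + 4 = 4 + s)
q = 2178 (q = -363*(4 + (-4 - 1*6)) = -363*(4 + (-4 - 6)) = -363*(4 - 10) = -363*(-6) = 2178)
l = -24 (l = -6*(0 + 4) = -6*4 = -24)
l**2 + q = (-24)**2 + 2178 = 576 + 2178 = 2754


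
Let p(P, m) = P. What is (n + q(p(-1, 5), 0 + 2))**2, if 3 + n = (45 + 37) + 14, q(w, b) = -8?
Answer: 7225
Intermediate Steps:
n = 93 (n = -3 + ((45 + 37) + 14) = -3 + (82 + 14) = -3 + 96 = 93)
(n + q(p(-1, 5), 0 + 2))**2 = (93 - 8)**2 = 85**2 = 7225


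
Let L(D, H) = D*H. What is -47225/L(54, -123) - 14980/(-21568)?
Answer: 139755745/17906832 ≈ 7.8046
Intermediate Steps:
-47225/L(54, -123) - 14980/(-21568) = -47225/(54*(-123)) - 14980/(-21568) = -47225/(-6642) - 14980*(-1/21568) = -47225*(-1/6642) + 3745/5392 = 47225/6642 + 3745/5392 = 139755745/17906832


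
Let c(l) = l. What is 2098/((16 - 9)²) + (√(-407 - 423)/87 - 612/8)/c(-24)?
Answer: 36067/784 - I*√830/2088 ≈ 46.004 - 0.013798*I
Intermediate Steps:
2098/((16 - 9)²) + (√(-407 - 423)/87 - 612/8)/c(-24) = 2098/((16 - 9)²) + (√(-407 - 423)/87 - 612/8)/(-24) = 2098/(7²) + (√(-830)*(1/87) - 612*⅛)*(-1/24) = 2098/49 + ((I*√830)*(1/87) - 153/2)*(-1/24) = 2098*(1/49) + (I*√830/87 - 153/2)*(-1/24) = 2098/49 + (-153/2 + I*√830/87)*(-1/24) = 2098/49 + (51/16 - I*√830/2088) = 36067/784 - I*√830/2088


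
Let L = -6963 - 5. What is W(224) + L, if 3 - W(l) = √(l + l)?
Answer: -6965 - 8*√7 ≈ -6986.2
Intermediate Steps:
L = -6968
W(l) = 3 - √2*√l (W(l) = 3 - √(l + l) = 3 - √(2*l) = 3 - √2*√l)
W(224) + L = (3 - √2*√224) - 6968 = (3 - √2*4*√14) - 6968 = (3 - 8*√7) - 6968 = -6965 - 8*√7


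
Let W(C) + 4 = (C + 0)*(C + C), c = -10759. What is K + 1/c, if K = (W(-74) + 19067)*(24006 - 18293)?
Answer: 1844907002504/10759 ≈ 1.7148e+8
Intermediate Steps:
W(C) = -4 + 2*C**2 (W(C) = -4 + (C + 0)*(C + C) = -4 + C*(2*C) = -4 + 2*C**2)
K = 171475695 (K = ((-4 + 2*(-74)**2) + 19067)*(24006 - 18293) = ((-4 + 2*5476) + 19067)*5713 = ((-4 + 10952) + 19067)*5713 = (10948 + 19067)*5713 = 30015*5713 = 171475695)
K + 1/c = 171475695 + 1/(-10759) = 171475695 - 1/10759 = 1844907002504/10759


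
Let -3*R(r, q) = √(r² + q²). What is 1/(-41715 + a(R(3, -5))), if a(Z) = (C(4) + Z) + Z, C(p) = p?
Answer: -375399/15658267553 + 6*√34/15658267553 ≈ -2.3972e-5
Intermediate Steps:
R(r, q) = -√(q² + r²)/3 (R(r, q) = -√(r² + q²)/3 = -√(q² + r²)/3)
a(Z) = 4 + 2*Z (a(Z) = (4 + Z) + Z = 4 + 2*Z)
1/(-41715 + a(R(3, -5))) = 1/(-41715 + (4 + 2*(-√((-5)² + 3²)/3))) = 1/(-41715 + (4 + 2*(-√(25 + 9)/3))) = 1/(-41715 + (4 + 2*(-√34/3))) = 1/(-41715 + (4 - 2*√34/3)) = 1/(-41711 - 2*√34/3)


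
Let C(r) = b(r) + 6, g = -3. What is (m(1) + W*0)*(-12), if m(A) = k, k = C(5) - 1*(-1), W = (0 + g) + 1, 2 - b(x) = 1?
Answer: -96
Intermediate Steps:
b(x) = 1 (b(x) = 2 - 1*1 = 2 - 1 = 1)
C(r) = 7 (C(r) = 1 + 6 = 7)
W = -2 (W = (0 - 3) + 1 = -3 + 1 = -2)
k = 8 (k = 7 - 1*(-1) = 7 + 1 = 8)
m(A) = 8
(m(1) + W*0)*(-12) = (8 - 2*0)*(-12) = (8 + 0)*(-12) = 8*(-12) = -96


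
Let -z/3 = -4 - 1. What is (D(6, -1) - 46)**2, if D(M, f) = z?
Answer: 961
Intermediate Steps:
z = 15 (z = -3*(-4 - 1) = -3*(-5) = 15)
D(M, f) = 15
(D(6, -1) - 46)**2 = (15 - 46)**2 = (-31)**2 = 961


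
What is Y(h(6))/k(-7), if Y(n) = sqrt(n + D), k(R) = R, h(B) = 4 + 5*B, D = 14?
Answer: -4*sqrt(3)/7 ≈ -0.98974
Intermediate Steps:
Y(n) = sqrt(14 + n) (Y(n) = sqrt(n + 14) = sqrt(14 + n))
Y(h(6))/k(-7) = sqrt(14 + (4 + 5*6))/(-7) = sqrt(14 + (4 + 30))*(-1/7) = sqrt(14 + 34)*(-1/7) = sqrt(48)*(-1/7) = (4*sqrt(3))*(-1/7) = -4*sqrt(3)/7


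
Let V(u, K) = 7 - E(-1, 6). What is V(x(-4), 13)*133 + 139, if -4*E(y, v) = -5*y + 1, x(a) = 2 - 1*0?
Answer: 2539/2 ≈ 1269.5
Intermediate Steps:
x(a) = 2 (x(a) = 2 + 0 = 2)
E(y, v) = -¼ + 5*y/4 (E(y, v) = -(-5*y + 1)/4 = -(1 - 5*y)/4 = -¼ + 5*y/4)
V(u, K) = 17/2 (V(u, K) = 7 - (-¼ + (5/4)*(-1)) = 7 - (-¼ - 5/4) = 7 - 1*(-3/2) = 7 + 3/2 = 17/2)
V(x(-4), 13)*133 + 139 = (17/2)*133 + 139 = 2261/2 + 139 = 2539/2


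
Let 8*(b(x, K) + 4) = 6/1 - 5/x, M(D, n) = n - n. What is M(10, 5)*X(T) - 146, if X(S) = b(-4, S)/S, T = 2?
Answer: -146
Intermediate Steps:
M(D, n) = 0
b(x, K) = -13/4 - 5/(8*x) (b(x, K) = -4 + (6/1 - 5/x)/8 = -4 + (6*1 - 5/x)/8 = -4 + (6 - 5/x)/8 = -4 + (¾ - 5/(8*x)) = -13/4 - 5/(8*x))
X(S) = -99/(32*S) (X(S) = ((⅛)*(-5 - 26*(-4))/(-4))/S = ((⅛)*(-¼)*(-5 + 104))/S = ((⅛)*(-¼)*99)/S = -99/(32*S))
M(10, 5)*X(T) - 146 = 0*(-99/32/2) - 146 = 0*(-99/32*½) - 146 = 0*(-99/64) - 146 = 0 - 146 = -146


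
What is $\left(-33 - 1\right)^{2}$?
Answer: $1156$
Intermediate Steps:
$\left(-33 - 1\right)^{2} = \left(-34\right)^{2} = 1156$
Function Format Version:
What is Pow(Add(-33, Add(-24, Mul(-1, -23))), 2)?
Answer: 1156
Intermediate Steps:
Pow(Add(-33, Add(-24, Mul(-1, -23))), 2) = Pow(Add(-33, Add(-24, 23)), 2) = Pow(Add(-33, -1), 2) = Pow(-34, 2) = 1156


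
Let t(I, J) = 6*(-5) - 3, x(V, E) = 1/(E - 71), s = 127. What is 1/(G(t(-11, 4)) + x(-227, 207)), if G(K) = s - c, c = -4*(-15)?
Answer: 136/9113 ≈ 0.014924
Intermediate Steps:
x(V, E) = 1/(-71 + E)
t(I, J) = -33 (t(I, J) = -30 - 3 = -33)
c = 60
G(K) = 67 (G(K) = 127 - 1*60 = 127 - 60 = 67)
1/(G(t(-11, 4)) + x(-227, 207)) = 1/(67 + 1/(-71 + 207)) = 1/(67 + 1/136) = 1/(9113/136) = 136/9113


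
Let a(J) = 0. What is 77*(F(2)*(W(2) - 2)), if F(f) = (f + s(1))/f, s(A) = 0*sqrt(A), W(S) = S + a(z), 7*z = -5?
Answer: 0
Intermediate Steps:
z = -5/7 (z = (1/7)*(-5) = -5/7 ≈ -0.71429)
W(S) = S (W(S) = S + 0 = S)
s(A) = 0
F(f) = 1 (F(f) = (f + 0)/f = f/f = 1)
77*(F(2)*(W(2) - 2)) = 77*(1*(2 - 2)) = 77*(1*0) = 77*0 = 0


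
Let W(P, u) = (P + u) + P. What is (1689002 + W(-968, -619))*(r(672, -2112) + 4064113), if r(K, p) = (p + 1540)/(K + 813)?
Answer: 34269552634583/5 ≈ 6.8539e+12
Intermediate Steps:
r(K, p) = (1540 + p)/(813 + K)
W(P, u) = u + 2*P
(1689002 + W(-968, -619))*(r(672, -2112) + 4064113) = (1689002 + (-619 + 2*(-968)))*((1540 - 2112)/(813 + 672) + 4064113) = (1689002 + (-619 - 1936))*(-572/1485 + 4064113) = (1689002 - 2555)*((1/1485)*(-572) + 4064113) = 1686447*(-52/135 + 4064113) = 1686447*(548655203/135) = 34269552634583/5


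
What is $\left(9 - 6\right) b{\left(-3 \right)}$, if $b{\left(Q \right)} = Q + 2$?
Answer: $-3$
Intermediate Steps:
$b{\left(Q \right)} = 2 + Q$
$\left(9 - 6\right) b{\left(-3 \right)} = \left(9 - 6\right) \left(2 - 3\right) = 3 \left(-1\right) = -3$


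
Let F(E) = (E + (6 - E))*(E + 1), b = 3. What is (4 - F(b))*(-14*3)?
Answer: 840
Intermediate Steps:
F(E) = 6 + 6*E (F(E) = 6*(1 + E) = 6 + 6*E)
(4 - F(b))*(-14*3) = (4 - (6 + 6*3))*(-14*3) = (4 - (6 + 18))*(-42) = (4 - 1*24)*(-42) = (4 - 24)*(-42) = -20*(-42) = 840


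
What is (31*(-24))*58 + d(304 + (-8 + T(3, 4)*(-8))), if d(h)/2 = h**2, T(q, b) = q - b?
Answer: 141680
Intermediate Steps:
d(h) = 2*h**2
(31*(-24))*58 + d(304 + (-8 + T(3, 4)*(-8))) = (31*(-24))*58 + 2*(304 + (-8 + (3 - 1*4)*(-8)))**2 = -744*58 + 2*(304 + (-8 + (3 - 4)*(-8)))**2 = -43152 + 2*(304 + (-8 - 1*(-8)))**2 = -43152 + 2*(304 + (-8 + 8))**2 = -43152 + 2*(304 + 0)**2 = -43152 + 2*304**2 = -43152 + 2*92416 = -43152 + 184832 = 141680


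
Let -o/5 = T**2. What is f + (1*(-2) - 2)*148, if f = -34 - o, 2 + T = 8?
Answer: -446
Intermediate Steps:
T = 6 (T = -2 + 8 = 6)
o = -180 (o = -5*6**2 = -5*36 = -180)
f = 146 (f = -34 - 1*(-180) = -34 + 180 = 146)
f + (1*(-2) - 2)*148 = 146 + (1*(-2) - 2)*148 = 146 + (-2 - 2)*148 = 146 - 4*148 = 146 - 592 = -446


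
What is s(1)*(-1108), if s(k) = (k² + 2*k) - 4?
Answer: 1108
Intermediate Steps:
s(k) = -4 + k² + 2*k
s(1)*(-1108) = (-4 + 1² + 2*1)*(-1108) = (-4 + 1 + 2)*(-1108) = -1*(-1108) = 1108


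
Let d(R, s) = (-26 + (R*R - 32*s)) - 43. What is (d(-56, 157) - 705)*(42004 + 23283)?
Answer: -173793994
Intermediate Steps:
d(R, s) = -69 + R² - 32*s (d(R, s) = (-26 + (R² - 32*s)) - 43 = (-26 + R² - 32*s) - 43 = -69 + R² - 32*s)
(d(-56, 157) - 705)*(42004 + 23283) = ((-69 + (-56)² - 32*157) - 705)*(42004 + 23283) = ((-69 + 3136 - 5024) - 705)*65287 = (-1957 - 705)*65287 = -2662*65287 = -173793994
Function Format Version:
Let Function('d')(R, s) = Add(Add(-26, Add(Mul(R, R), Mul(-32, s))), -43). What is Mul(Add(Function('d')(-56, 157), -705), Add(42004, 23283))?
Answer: -173793994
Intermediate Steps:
Function('d')(R, s) = Add(-69, Pow(R, 2), Mul(-32, s)) (Function('d')(R, s) = Add(Add(-26, Add(Pow(R, 2), Mul(-32, s))), -43) = Add(Add(-26, Pow(R, 2), Mul(-32, s)), -43) = Add(-69, Pow(R, 2), Mul(-32, s)))
Mul(Add(Function('d')(-56, 157), -705), Add(42004, 23283)) = Mul(Add(Add(-69, Pow(-56, 2), Mul(-32, 157)), -705), Add(42004, 23283)) = Mul(Add(Add(-69, 3136, -5024), -705), 65287) = Mul(Add(-1957, -705), 65287) = Mul(-2662, 65287) = -173793994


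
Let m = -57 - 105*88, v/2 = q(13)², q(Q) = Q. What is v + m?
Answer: -8959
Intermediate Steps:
v = 338 (v = 2*13² = 2*169 = 338)
m = -9297 (m = -57 - 9240 = -9297)
v + m = 338 - 9297 = -8959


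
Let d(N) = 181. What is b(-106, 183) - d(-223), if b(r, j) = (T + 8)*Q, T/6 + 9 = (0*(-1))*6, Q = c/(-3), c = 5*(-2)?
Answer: -1003/3 ≈ -334.33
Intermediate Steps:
c = -10
Q = 10/3 (Q = -10/(-3) = -10*(-⅓) = 10/3 ≈ 3.3333)
T = -54 (T = -54 + 6*((0*(-1))*6) = -54 + 6*(0*6) = -54 + 6*0 = -54 + 0 = -54)
b(r, j) = -460/3 (b(r, j) = (-54 + 8)*(10/3) = -46*10/3 = -460/3)
b(-106, 183) - d(-223) = -460/3 - 1*181 = -460/3 - 181 = -1003/3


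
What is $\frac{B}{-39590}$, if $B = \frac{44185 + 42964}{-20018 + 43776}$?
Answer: $- \frac{87149}{940579220} \approx -9.2655 \cdot 10^{-5}$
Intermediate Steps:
$B = \frac{87149}{23758} \approx 3.6682$
$\frac{B}{-39590} = \frac{87149}{23758 \left(-39590\right)} = \frac{87149}{23758} \left(- \frac{1}{39590}\right) = - \frac{87149}{940579220}$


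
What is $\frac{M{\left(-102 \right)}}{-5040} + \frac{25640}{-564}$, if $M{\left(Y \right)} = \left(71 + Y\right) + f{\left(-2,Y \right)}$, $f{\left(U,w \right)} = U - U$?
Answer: $- \frac{10767343}{236880} \approx -45.455$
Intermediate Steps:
$f{\left(U,w \right)} = 0$
$M{\left(Y \right)} = 71 + Y$ ($M{\left(Y \right)} = \left(71 + Y\right) + 0 = 71 + Y$)
$\frac{M{\left(-102 \right)}}{-5040} + \frac{25640}{-564} = \frac{71 - 102}{-5040} + \frac{25640}{-564} = \left(-31\right) \left(- \frac{1}{5040}\right) + 25640 \left(- \frac{1}{564}\right) = \frac{31}{5040} - \frac{6410}{141} = - \frac{10767343}{236880}$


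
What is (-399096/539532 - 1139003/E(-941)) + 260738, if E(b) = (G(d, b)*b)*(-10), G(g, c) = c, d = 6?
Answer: 34601686441667161/132707037470 ≈ 2.6074e+5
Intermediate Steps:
E(b) = -10*b² (E(b) = (b*b)*(-10) = b²*(-10) = -10*b²)
(-399096/539532 - 1139003/E(-941)) + 260738 = (-399096/539532 - 1139003/((-10*(-941)²))) + 260738 = (-399096*1/539532 - 1139003/((-10*885481))) + 260738 = (-11086/14987 - 1139003/(-8854810)) + 260738 = (-11086/14987 - 1139003*(-1/8854810)) + 260738 = (-11086/14987 + 1139003/8854810) + 260738 = -81094185699/132707037470 + 260738 = 34601686441667161/132707037470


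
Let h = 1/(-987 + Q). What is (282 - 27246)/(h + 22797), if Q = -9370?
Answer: -69816537/59027132 ≈ -1.1828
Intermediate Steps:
h = -1/10357 (h = 1/(-987 - 9370) = 1/(-10357) = -1/10357 ≈ -9.6553e-5)
(282 - 27246)/(h + 22797) = (282 - 27246)/(-1/10357 + 22797) = -26964/236108528/10357 = -26964*10357/236108528 = -69816537/59027132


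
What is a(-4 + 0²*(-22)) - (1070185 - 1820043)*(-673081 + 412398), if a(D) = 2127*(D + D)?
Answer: -195475250030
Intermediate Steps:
a(D) = 4254*D (a(D) = 2127*(2*D) = 4254*D)
a(-4 + 0²*(-22)) - (1070185 - 1820043)*(-673081 + 412398) = 4254*(-4 + 0²*(-22)) - (1070185 - 1820043)*(-673081 + 412398) = 4254*(-4 + 0*(-22)) - (-749858)*(-260683) = 4254*(-4 + 0) - 1*195475233014 = 4254*(-4) - 195475233014 = -17016 - 195475233014 = -195475250030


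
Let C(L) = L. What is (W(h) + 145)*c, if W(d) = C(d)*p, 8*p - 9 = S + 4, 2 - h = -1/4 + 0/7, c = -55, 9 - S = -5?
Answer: -268565/32 ≈ -8392.7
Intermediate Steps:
S = 14 (S = 9 - 1*(-5) = 9 + 5 = 14)
h = 9/4 (h = 2 - (-1/4 + 0/7) = 2 - (-1*1/4 + 0*(1/7)) = 2 - (-1/4 + 0) = 2 - 1*(-1/4) = 2 + 1/4 = 9/4 ≈ 2.2500)
p = 27/8 (p = 9/8 + (14 + 4)/8 = 9/8 + (1/8)*18 = 9/8 + 9/4 = 27/8 ≈ 3.3750)
W(d) = 27*d/8 (W(d) = d*(27/8) = 27*d/8)
(W(h) + 145)*c = ((27/8)*(9/4) + 145)*(-55) = (243/32 + 145)*(-55) = (4883/32)*(-55) = -268565/32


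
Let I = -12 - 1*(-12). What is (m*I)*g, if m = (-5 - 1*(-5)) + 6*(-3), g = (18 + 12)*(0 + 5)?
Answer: 0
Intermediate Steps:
I = 0 (I = -12 + 12 = 0)
g = 150 (g = 30*5 = 150)
m = -18 (m = (-5 + 5) - 18 = 0 - 18 = -18)
(m*I)*g = -18*0*150 = 0*150 = 0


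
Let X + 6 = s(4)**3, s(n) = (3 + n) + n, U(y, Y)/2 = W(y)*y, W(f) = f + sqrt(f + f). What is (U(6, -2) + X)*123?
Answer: 171831 + 2952*sqrt(3) ≈ 1.7694e+5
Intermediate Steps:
W(f) = f + sqrt(2)*sqrt(f) (W(f) = f + sqrt(2*f) = f + sqrt(2)*sqrt(f))
U(y, Y) = 2*y*(y + sqrt(2)*sqrt(y)) (U(y, Y) = 2*((y + sqrt(2)*sqrt(y))*y) = 2*(y*(y + sqrt(2)*sqrt(y))) = 2*y*(y + sqrt(2)*sqrt(y)))
s(n) = 3 + 2*n
X = 1325 (X = -6 + (3 + 2*4)**3 = -6 + (3 + 8)**3 = -6 + 11**3 = -6 + 1331 = 1325)
(U(6, -2) + X)*123 = (2*6*(6 + sqrt(2)*sqrt(6)) + 1325)*123 = (2*6*(6 + 2*sqrt(3)) + 1325)*123 = ((72 + 24*sqrt(3)) + 1325)*123 = (1397 + 24*sqrt(3))*123 = 171831 + 2952*sqrt(3)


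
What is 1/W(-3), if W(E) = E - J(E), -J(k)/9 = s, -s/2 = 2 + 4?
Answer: -1/111 ≈ -0.0090090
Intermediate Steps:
s = -12 (s = -2*(2 + 4) = -2*6 = -12)
J(k) = 108 (J(k) = -9*(-12) = 108)
W(E) = -108 + E (W(E) = E - 1*108 = E - 108 = -108 + E)
1/W(-3) = 1/(-108 - 3) = 1/(-111) = -1/111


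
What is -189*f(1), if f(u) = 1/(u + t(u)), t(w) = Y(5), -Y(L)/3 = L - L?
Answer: -189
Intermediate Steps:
Y(L) = 0 (Y(L) = -3*(L - L) = -3*0 = 0)
t(w) = 0
f(u) = 1/u (f(u) = 1/(u + 0) = 1/u)
-189*f(1) = -189/1 = -189*1 = -189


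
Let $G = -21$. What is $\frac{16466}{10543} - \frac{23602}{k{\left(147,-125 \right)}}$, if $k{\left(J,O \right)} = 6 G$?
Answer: $\frac{125455301}{664209} \approx 188.88$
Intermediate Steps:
$k{\left(J,O \right)} = -126$ ($k{\left(J,O \right)} = 6 \left(-21\right) = -126$)
$\frac{16466}{10543} - \frac{23602}{k{\left(147,-125 \right)}} = \frac{16466}{10543} - \frac{23602}{-126} = 16466 \cdot \frac{1}{10543} - - \frac{11801}{63} = \frac{16466}{10543} + \frac{11801}{63} = \frac{125455301}{664209}$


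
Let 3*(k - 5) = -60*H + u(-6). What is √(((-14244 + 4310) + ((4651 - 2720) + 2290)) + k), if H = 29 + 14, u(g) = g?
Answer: 3*I*√730 ≈ 81.056*I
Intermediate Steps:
H = 43
k = -857 (k = 5 + (-60*43 - 6)/3 = 5 + (-2580 - 6)/3 = 5 + (⅓)*(-2586) = 5 - 862 = -857)
√(((-14244 + 4310) + ((4651 - 2720) + 2290)) + k) = √(((-14244 + 4310) + ((4651 - 2720) + 2290)) - 857) = √((-9934 + (1931 + 2290)) - 857) = √((-9934 + 4221) - 857) = √(-5713 - 857) = √(-6570) = 3*I*√730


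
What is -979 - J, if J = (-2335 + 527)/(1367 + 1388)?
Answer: -2695337/2755 ≈ -978.34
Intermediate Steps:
J = -1808/2755 ≈ -0.65626
-979 - J = -979 - 1*(-1808/2755) = -979 + 1808/2755 = -2695337/2755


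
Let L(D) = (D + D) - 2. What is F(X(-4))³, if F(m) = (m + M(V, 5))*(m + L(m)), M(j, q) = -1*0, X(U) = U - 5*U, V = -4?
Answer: 398688256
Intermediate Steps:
X(U) = -4*U
M(j, q) = 0
L(D) = -2 + 2*D (L(D) = 2*D - 2 = -2 + 2*D)
F(m) = m*(-2 + 3*m) (F(m) = (m + 0)*(m + (-2 + 2*m)) = m*(-2 + 3*m))
F(X(-4))³ = ((-4*(-4))*(-2 + 3*(-4*(-4))))³ = (16*(-2 + 3*16))³ = (16*(-2 + 48))³ = (16*46)³ = 736³ = 398688256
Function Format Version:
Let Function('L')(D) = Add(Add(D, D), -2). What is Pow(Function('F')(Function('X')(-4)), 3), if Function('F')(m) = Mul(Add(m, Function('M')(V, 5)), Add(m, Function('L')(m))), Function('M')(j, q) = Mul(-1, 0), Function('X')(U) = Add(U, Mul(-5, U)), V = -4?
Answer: 398688256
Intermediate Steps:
Function('X')(U) = Mul(-4, U)
Function('M')(j, q) = 0
Function('L')(D) = Add(-2, Mul(2, D)) (Function('L')(D) = Add(Mul(2, D), -2) = Add(-2, Mul(2, D)))
Function('F')(m) = Mul(m, Add(-2, Mul(3, m))) (Function('F')(m) = Mul(Add(m, 0), Add(m, Add(-2, Mul(2, m)))) = Mul(m, Add(-2, Mul(3, m))))
Pow(Function('F')(Function('X')(-4)), 3) = Pow(Mul(Mul(-4, -4), Add(-2, Mul(3, Mul(-4, -4)))), 3) = Pow(Mul(16, Add(-2, Mul(3, 16))), 3) = Pow(Mul(16, Add(-2, 48)), 3) = Pow(Mul(16, 46), 3) = Pow(736, 3) = 398688256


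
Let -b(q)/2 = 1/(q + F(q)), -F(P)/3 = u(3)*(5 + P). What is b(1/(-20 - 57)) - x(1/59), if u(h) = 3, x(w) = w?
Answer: 5629/203963 ≈ 0.027598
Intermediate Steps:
F(P) = -45 - 9*P (F(P) = -9*(5 + P) = -3*(15 + 3*P) = -45 - 9*P)
b(q) = -2/(-45 - 8*q) (b(q) = -2/(q + (-45 - 9*q)) = -2/(-45 - 8*q))
b(1/(-20 - 57)) - x(1/59) = 2/(45 + 8/(-20 - 57)) - 1/59 = 2/(45 + 8/(-77)) - 1*1/59 = 2/(45 + 8*(-1/77)) - 1/59 = 2/(45 - 8/77) - 1/59 = 2/(3457/77) - 1/59 = 2*(77/3457) - 1/59 = 154/3457 - 1/59 = 5629/203963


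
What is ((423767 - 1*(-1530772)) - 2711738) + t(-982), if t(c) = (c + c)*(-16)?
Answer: -725775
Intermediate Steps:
t(c) = -32*c (t(c) = (2*c)*(-16) = -32*c)
((423767 - 1*(-1530772)) - 2711738) + t(-982) = ((423767 - 1*(-1530772)) - 2711738) - 32*(-982) = ((423767 + 1530772) - 2711738) + 31424 = (1954539 - 2711738) + 31424 = -757199 + 31424 = -725775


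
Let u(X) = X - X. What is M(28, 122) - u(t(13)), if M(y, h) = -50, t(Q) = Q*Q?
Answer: -50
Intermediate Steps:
t(Q) = Q**2
u(X) = 0
M(28, 122) - u(t(13)) = -50 - 1*0 = -50 + 0 = -50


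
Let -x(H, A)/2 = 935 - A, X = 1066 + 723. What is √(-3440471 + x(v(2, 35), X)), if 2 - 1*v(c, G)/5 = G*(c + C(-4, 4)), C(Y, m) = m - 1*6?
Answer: I*√3438763 ≈ 1854.4*I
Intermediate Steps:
C(Y, m) = -6 + m (C(Y, m) = m - 6 = -6 + m)
v(c, G) = 10 - 5*G*(-2 + c) (v(c, G) = 10 - 5*G*(c + (-6 + 4)) = 10 - 5*G*(c - 2) = 10 - 5*G*(-2 + c))
X = 1789
x(H, A) = -1870 + 2*A (x(H, A) = -2*(935 - A) = -1870 + 2*A)
√(-3440471 + x(v(2, 35), X)) = √(-3440471 + (-1870 + 2*1789)) = √(-3440471 + (-1870 + 3578)) = √(-3440471 + 1708) = √(-3438763) = I*√3438763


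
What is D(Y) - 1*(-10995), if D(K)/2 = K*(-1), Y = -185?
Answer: 11365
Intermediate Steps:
D(K) = -2*K (D(K) = 2*(K*(-1)) = 2*(-K) = -2*K)
D(Y) - 1*(-10995) = -2*(-185) - 1*(-10995) = 370 + 10995 = 11365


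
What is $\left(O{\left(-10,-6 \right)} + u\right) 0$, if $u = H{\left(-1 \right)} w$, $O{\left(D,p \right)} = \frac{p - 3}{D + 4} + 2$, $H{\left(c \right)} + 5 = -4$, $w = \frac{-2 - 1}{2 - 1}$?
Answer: $0$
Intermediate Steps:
$w = -3$ ($w = - \frac{3}{1} = \left(-3\right) 1 = -3$)
$H{\left(c \right)} = -9$ ($H{\left(c \right)} = -5 - 4 = -9$)
$O{\left(D,p \right)} = 2 + \frac{-3 + p}{4 + D}$ ($O{\left(D,p \right)} = \frac{-3 + p}{4 + D} + 2 = 2 + \frac{-3 + p}{4 + D}$)
$u = 27$ ($u = \left(-9\right) \left(-3\right) = 27$)
$\left(O{\left(-10,-6 \right)} + u\right) 0 = \left(\frac{5 - 6 + 2 \left(-10\right)}{4 - 10} + 27\right) 0 = \left(\frac{5 - 6 - 20}{-6} + 27\right) 0 = \left(\left(- \frac{1}{6}\right) \left(-21\right) + 27\right) 0 = \left(\frac{7}{2} + 27\right) 0 = \frac{61}{2} \cdot 0 = 0$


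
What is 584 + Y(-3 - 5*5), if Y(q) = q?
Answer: 556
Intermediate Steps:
584 + Y(-3 - 5*5) = 584 + (-3 - 5*5) = 584 + (-3 - 25) = 584 - 28 = 556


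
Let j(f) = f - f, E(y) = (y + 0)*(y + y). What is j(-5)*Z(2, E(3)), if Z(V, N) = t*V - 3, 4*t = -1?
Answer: 0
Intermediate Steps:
t = -¼ (t = (¼)*(-1) = -¼ ≈ -0.25000)
E(y) = 2*y² (E(y) = y*(2*y) = 2*y²)
Z(V, N) = -3 - V/4 (Z(V, N) = -V/4 - 3 = -3 - V/4)
j(f) = 0
j(-5)*Z(2, E(3)) = 0*(-3 - ¼*2) = 0*(-3 - ½) = 0*(-7/2) = 0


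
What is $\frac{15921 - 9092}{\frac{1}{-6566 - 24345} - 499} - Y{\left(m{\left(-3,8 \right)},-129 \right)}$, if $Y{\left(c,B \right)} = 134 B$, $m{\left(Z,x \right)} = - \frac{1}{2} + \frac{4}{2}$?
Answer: $\frac{266418371521}{15424590} \approx 17272.0$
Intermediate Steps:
$m{\left(Z,x \right)} = \frac{3}{2}$ ($m{\left(Z,x \right)} = \left(-1\right) \frac{1}{2} + 4 \cdot \frac{1}{2} = - \frac{1}{2} + 2 = \frac{3}{2}$)
$\frac{15921 - 9092}{\frac{1}{-6566 - 24345} - 499} - Y{\left(m{\left(-3,8 \right)},-129 \right)} = \frac{15921 - 9092}{\frac{1}{-6566 - 24345} - 499} - 134 \left(-129\right) = \frac{6829}{\frac{1}{-30911} - 499} - -17286 = \frac{6829}{- \frac{1}{30911} - 499} + 17286 = \frac{6829}{- \frac{15424590}{30911}} + 17286 = 6829 \left(- \frac{30911}{15424590}\right) + 17286 = - \frac{211091219}{15424590} + 17286 = \frac{266418371521}{15424590}$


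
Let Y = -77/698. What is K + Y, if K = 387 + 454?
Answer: 586941/698 ≈ 840.89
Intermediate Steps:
K = 841
Y = -77/698 (Y = -77*1/698 = -77/698 ≈ -0.11032)
K + Y = 841 - 77/698 = 586941/698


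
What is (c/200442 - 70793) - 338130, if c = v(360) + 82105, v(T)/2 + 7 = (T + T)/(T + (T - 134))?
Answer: -24015821728655/58729506 ≈ -4.0892e+5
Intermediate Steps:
v(T) = -14 + 4*T/(-134 + 2*T) (v(T) = -14 + 2*((T + T)/(T + (T - 134))) = -14 + 2*((2*T)/(T + (-134 + T))) = -14 + 2*((2*T)/(-134 + 2*T)) = -14 + 2*(2*T/(-134 + 2*T)) = -14 + 4*T/(-134 + 2*T))
c = 24053383/293 (c = 2*(469 - 6*360)/(-67 + 360) + 82105 = 2*(469 - 2160)/293 + 82105 = 2*(1/293)*(-1691) + 82105 = -3382/293 + 82105 = 24053383/293 ≈ 82094.)
(c/200442 - 70793) - 338130 = ((24053383/293)/200442 - 70793) - 338130 = ((24053383/293)*(1/200442) - 70793) - 338130 = (24053383/58729506 - 70793) - 338130 = -4157613864875/58729506 - 338130 = -24015821728655/58729506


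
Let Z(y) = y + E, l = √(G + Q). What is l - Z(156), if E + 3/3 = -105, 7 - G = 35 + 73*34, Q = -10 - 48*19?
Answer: -50 + 2*I*√858 ≈ -50.0 + 58.583*I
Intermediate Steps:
Q = -922 (Q = -10 - 912 = -922)
G = -2510 (G = 7 - (35 + 73*34) = 7 - (35 + 2482) = 7 - 1*2517 = 7 - 2517 = -2510)
E = -106 (E = -1 - 105 = -106)
l = 2*I*√858 (l = √(-2510 - 922) = √(-3432) = 2*I*√858 ≈ 58.583*I)
Z(y) = -106 + y (Z(y) = y - 106 = -106 + y)
l - Z(156) = 2*I*√858 - (-106 + 156) = 2*I*√858 - 1*50 = 2*I*√858 - 50 = -50 + 2*I*√858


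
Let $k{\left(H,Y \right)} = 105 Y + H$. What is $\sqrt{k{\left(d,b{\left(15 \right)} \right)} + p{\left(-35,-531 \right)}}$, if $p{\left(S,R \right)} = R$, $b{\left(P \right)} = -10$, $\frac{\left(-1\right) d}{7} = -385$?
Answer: $\sqrt{1114} \approx 33.377$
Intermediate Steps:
$d = 2695$ ($d = \left(-7\right) \left(-385\right) = 2695$)
$k{\left(H,Y \right)} = H + 105 Y$
$\sqrt{k{\left(d,b{\left(15 \right)} \right)} + p{\left(-35,-531 \right)}} = \sqrt{\left(2695 + 105 \left(-10\right)\right) - 531} = \sqrt{\left(2695 - 1050\right) - 531} = \sqrt{1645 - 531} = \sqrt{1114}$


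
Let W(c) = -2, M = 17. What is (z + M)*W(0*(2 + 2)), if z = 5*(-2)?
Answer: -14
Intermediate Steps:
z = -10
(z + M)*W(0*(2 + 2)) = (-10 + 17)*(-2) = 7*(-2) = -14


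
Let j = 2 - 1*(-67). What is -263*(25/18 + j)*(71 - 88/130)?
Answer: -1523153191/1170 ≈ -1.3018e+6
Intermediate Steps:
j = 69 (j = 2 + 67 = 69)
-263*(25/18 + j)*(71 - 88/130) = -263*(25/18 + 69)*(71 - 88/130) = -263*(25*(1/18) + 69)*(71 - 88*1/130) = -263*(25/18 + 69)*(71 - 44/65) = -333221*4571/(18*65) = -263*5791457/1170 = -1523153191/1170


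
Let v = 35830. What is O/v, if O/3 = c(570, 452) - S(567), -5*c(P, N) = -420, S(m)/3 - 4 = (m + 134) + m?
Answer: -5598/17915 ≈ -0.31248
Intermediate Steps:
S(m) = 414 + 6*m (S(m) = 12 + 3*((m + 134) + m) = 12 + 3*((134 + m) + m) = 12 + 3*(134 + 2*m) = 12 + (402 + 6*m) = 414 + 6*m)
c(P, N) = 84 (c(P, N) = -⅕*(-420) = 84)
O = -11196 (O = 3*(84 - (414 + 6*567)) = 3*(84 - (414 + 3402)) = 3*(84 - 1*3816) = 3*(84 - 3816) = 3*(-3732) = -11196)
O/v = -11196/35830 = -11196*1/35830 = -5598/17915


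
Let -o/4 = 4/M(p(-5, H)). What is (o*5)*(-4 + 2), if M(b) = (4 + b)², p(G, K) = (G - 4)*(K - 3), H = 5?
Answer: 40/49 ≈ 0.81633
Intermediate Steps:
p(G, K) = (-4 + G)*(-3 + K)
o = -4/49 (o = -16/((4 + (12 - 4*5 - 3*(-5) - 5*5))²) = -16/((4 + (12 - 20 + 15 - 25))²) = -16/((4 - 18)²) = -16/((-14)²) = -16/196 = -4*1/49 = -4/49 ≈ -0.081633)
(o*5)*(-4 + 2) = (-4/49*5)*(-4 + 2) = -20/49*(-2) = 40/49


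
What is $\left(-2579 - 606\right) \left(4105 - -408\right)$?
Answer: $-14373905$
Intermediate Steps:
$\left(-2579 - 606\right) \left(4105 - -408\right) = - 3185 \left(4105 + \left(-1528 + 1936\right)\right) = - 3185 \left(4105 + 408\right) = \left(-3185\right) 4513 = -14373905$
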